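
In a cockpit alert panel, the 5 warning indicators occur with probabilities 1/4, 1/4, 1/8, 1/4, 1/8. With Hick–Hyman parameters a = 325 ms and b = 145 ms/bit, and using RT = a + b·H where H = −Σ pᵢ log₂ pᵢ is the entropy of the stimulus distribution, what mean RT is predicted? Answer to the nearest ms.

651 ms

H = −Σ pᵢ log₂ pᵢ = 0.25·2 + 0.25·2 + 0.125·3 + 0.25·2 + 0.125·3 = 2.250 bits.
RT = 325 + 145 × 2.250 = 651.25 ms.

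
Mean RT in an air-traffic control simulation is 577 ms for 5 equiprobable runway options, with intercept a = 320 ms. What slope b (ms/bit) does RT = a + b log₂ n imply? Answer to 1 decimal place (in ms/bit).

5 alternatives carry log₂ 5 = 2.3219 bits; the choice cost is 577 − 320 = 257 ms, so b = 257/2.3219 = 110.684 ms/bit.

110.7 ms/bit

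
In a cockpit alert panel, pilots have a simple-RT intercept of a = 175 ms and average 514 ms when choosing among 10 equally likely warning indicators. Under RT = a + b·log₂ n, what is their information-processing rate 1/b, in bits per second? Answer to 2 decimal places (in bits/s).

9.80 bits/s

Choice component = 514 − 175 = 339 ms over log₂(10) = 3.3219 bits.
b = 339 / 3.3219 = 102.049 ms/bit, so 1/b = 9.799 bits/s.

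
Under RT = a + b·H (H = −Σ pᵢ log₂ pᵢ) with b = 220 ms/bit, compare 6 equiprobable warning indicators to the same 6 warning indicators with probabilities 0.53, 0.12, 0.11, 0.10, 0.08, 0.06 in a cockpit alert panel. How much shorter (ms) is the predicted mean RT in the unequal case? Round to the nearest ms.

113 ms

The RT saving is b·ΔH. Equiprobable H₀ = log₂(6) = 2.5850 bits; with the given probabilities H = 2.0700 bits.
b·(H₀ − H) = 220 × (2.5850 − 2.0700) = 113.28 ms.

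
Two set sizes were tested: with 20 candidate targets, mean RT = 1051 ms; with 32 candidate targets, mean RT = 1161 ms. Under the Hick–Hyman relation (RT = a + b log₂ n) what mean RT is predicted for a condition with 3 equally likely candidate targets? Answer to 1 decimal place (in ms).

With log₂ n on the abscissa the relation is linear; from the two conditions:
  b = (1161 − 1051) / (log₂ 32 − log₂ 20) = 110 / (5 − 4.3219) = 162.225 ms/bit
  a = 1051 − 162.225 × 4.3219 = 349.877 ms
Then RT(3) = 349.877 + 162.225 × log₂ 3 = 349.877 + 162.225 × 1.5850 ≈ 606.997 ms.

607.0 ms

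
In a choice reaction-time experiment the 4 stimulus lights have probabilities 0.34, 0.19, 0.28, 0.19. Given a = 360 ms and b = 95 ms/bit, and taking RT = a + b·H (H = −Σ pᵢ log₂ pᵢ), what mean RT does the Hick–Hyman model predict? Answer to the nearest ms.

546 ms

H = 0.34·log₂(1/0.34) + 0.19·log₂(1/0.19) + 0.28·log₂(1/0.28) + 0.19·log₂(1/0.19) = 1.9538 bits.
RT = 360 + 95 × 1.9538 = 545.62 ms.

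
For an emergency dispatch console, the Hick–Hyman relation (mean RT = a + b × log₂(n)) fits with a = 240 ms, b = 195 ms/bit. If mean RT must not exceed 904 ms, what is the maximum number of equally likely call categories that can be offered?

195·log₂ n ≤ 904 − 240 = 664, giving log₂ n ≤ 3.4051 and n ≤ 10.594. The largest whole number is 10.

10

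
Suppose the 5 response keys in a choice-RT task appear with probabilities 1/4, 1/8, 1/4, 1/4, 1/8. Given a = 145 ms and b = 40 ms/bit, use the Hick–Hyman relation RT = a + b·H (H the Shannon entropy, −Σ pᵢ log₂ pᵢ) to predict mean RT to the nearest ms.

Each term −pᵢ log₂ pᵢ: 0.25·2 + 0.125·3 + 0.25·2 + 0.25·2 + 0.125·3; summed, H = 2.250 bits.
Mean RT = a + bH = 145 + 40·2.250 = 235.00 ms.

235 ms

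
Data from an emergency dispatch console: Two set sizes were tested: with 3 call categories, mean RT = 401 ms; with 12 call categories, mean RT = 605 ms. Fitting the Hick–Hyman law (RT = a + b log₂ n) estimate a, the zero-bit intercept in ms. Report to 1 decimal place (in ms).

239.3 ms

The slope on a log₂ axis is (605 − 401) / (3.5850 − 1.5850) = 102.000 ms/bit.
Intercept: a = 401 − 102.000·log₂(3) = 239.334 ms.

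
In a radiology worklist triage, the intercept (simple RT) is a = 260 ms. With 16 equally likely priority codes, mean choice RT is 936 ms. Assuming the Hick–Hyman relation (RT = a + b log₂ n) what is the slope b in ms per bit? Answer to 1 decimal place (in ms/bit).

log₂(16) = 4 bits.
b = (RT − a)/log₂ n = (936 − 260) / 4 = 169.000 ms/bit.

169.0 ms/bit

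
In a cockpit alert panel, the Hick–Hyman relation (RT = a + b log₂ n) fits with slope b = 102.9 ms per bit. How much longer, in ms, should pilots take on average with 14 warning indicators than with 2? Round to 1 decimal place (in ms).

ΔRT = (a + b log₂ n₂) − (a + b log₂ n₁) = b·(log₂ n₂ − log₂ n₁).
log₂(14) − log₂(2) = 3.8074 − 1 = 2.8074.
ΔRT = 102.9 × 2.8074 = 288.877 ms.

288.9 ms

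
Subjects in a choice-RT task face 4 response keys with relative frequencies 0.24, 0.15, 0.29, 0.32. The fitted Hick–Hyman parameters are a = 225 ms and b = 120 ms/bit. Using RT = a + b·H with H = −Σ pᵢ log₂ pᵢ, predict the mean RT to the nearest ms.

459 ms

H = 0.24·log₂(1/0.24) + 0.15·log₂(1/0.15) + 0.29·log₂(1/0.29) + 0.32·log₂(1/0.32) = 1.9486 bits.
RT = 225 + 120 × 1.9486 = 458.83 ms.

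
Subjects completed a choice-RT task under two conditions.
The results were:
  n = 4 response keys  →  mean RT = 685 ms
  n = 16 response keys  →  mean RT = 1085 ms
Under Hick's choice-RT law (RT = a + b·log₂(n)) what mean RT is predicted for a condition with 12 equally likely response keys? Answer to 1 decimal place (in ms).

1002.0 ms

With log₂ n on the abscissa the relation is linear; from the two conditions:
  b = (1085 − 685) / (log₂ 16 − log₂ 4) = 400 / (4 − 2) = 200.000 ms/bit
  a = 685 − 200.000 × 2 = 285.000 ms
Then RT(12) = 285.000 + 200.000 × log₂ 12 = 285.000 + 200.000 × 3.5850 ≈ 1001.993 ms.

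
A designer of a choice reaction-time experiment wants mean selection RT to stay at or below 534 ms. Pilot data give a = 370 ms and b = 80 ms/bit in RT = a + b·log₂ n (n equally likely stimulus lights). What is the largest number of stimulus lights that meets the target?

4

Set 370 + 80·log₂ n ≤ 534 → log₂ n ≤ (534 − 370)/80 = 2.0500.
So n ≤ 2^2.0500 = 4.141; the largest integer n is 4.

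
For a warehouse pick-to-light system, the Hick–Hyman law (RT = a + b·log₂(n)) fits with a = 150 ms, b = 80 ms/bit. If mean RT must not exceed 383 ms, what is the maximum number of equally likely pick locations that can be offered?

7

80·log₂ n ≤ 383 − 150 = 233, giving log₂ n ≤ 2.9125 and n ≤ 7.529. The largest whole number is 7.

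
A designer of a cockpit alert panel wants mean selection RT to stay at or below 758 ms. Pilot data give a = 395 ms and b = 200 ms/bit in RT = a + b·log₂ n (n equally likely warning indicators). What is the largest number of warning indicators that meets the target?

3

Information budget: (758 − 395)/200 = 1.8150 bits, so n ≤ 2^1.8150 = 3.519 → at most 3.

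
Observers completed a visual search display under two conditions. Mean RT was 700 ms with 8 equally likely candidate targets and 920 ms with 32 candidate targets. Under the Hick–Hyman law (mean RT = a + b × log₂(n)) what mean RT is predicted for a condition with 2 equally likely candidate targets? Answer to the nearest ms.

Fit slope and intercept:
  b = (920 − 700) / (log₂ 32 − log₂ 8) = 220 / (5 − 3) = 110 ms/bit
  a = 700 − 110 × 3 = 370 ms
Then RT(2) = 370 + 110 × log₂ 2 = 370 + 110 × 1 ≈ 480.000 ms.

480 ms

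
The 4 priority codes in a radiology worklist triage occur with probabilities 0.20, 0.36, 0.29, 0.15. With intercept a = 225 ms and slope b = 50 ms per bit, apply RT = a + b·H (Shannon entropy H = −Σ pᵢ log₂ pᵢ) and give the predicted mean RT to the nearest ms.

Entropy contributions −pᵢ log₂ pᵢ: 0.4644, 0.5306, 0.5179, 0.4105; sum H = 1.9234 bits.
RT = a + bH = 225 + 50·1.9234 = 321.17 ms.

321 ms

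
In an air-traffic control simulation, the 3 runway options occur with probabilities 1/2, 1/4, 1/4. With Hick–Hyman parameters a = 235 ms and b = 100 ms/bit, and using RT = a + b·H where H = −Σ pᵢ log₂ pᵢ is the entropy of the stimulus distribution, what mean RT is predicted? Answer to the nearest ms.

Each term −pᵢ log₂ pᵢ: 0.5·1 + 0.25·2 + 0.25·2; summed, H = 1.500 bits.
Mean RT = a + bH = 235 + 100·1.500 = 385.00 ms.

385 ms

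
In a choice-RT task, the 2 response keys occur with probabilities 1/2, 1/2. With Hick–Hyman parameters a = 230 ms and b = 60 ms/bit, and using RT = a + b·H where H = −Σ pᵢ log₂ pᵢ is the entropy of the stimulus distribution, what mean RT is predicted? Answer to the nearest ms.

H = −Σ pᵢ log₂ pᵢ = 0.5·1 + 0.5·1 = 1.000 bits.
RT = 230 + 60 × 1.000 = 290.00 ms.

290 ms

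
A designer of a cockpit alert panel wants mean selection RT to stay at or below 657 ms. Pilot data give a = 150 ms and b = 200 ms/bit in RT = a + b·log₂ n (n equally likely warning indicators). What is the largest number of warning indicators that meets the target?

5

Information budget: (657 − 150)/200 = 2.5350 bits, so n ≤ 2^2.5350 = 5.796 → at most 5.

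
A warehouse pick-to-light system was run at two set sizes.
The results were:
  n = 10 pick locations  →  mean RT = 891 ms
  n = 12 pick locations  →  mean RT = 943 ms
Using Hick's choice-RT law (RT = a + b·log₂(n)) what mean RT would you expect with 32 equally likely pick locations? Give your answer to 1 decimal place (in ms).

Solve the two-equation system in a and b:
  b = (943 − 891) / (log₂ 12 − log₂ 10) = 52 / (3.5850 − 3.3219) = 197.693 ms/bit
  a = 891 − 197.693 × 3.3219 = 234.279 ms
Then RT(32) = 234.279 + 197.693 × log₂ 32 = 234.279 + 197.693 × 5 ≈ 1222.743 ms.

1222.7 ms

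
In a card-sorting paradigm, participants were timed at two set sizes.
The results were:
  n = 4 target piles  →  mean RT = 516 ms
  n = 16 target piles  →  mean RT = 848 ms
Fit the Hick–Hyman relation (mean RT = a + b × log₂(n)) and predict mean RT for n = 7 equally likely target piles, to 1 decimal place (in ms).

Fit slope and intercept:
  b = (848 − 516) / (log₂ 16 − log₂ 4) = 332 / (4 − 2) = 166.000 ms/bit
  a = 516 − 166.000 × 2 = 184.000 ms
Then RT(7) = 184.000 + 166.000 × log₂ 7 = 184.000 + 166.000 × 2.8074 ≈ 650.021 ms.

650.0 ms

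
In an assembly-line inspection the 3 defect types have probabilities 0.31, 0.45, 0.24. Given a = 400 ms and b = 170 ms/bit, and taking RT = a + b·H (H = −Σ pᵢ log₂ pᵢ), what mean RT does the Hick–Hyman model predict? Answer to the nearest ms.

661 ms

Entropy contributions −pᵢ log₂ pᵢ: 0.5238, 0.5184, 0.4941; sum H = 1.5363 bits.
RT = a + bH = 400 + 170·1.5363 = 661.18 ms.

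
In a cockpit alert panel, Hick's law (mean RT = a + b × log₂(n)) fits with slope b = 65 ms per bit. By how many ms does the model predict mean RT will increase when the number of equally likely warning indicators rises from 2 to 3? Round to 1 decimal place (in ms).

The intercept a cancels: ΔRT = b·(log₂ n₂ − log₂ n₁) = b·log₂(n₂/n₁).
log₂(3) − log₂(2) = 1.5850 − 1 = 0.5850.
ΔRT = 65 × 0.5850 = 38.023 ms.

38.0 ms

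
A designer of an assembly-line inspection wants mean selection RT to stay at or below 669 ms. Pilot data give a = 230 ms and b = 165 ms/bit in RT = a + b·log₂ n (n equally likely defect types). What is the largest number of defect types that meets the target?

6

165·log₂ n ≤ 669 − 230 = 439, giving log₂ n ≤ 2.6606 and n ≤ 6.323. The largest whole number is 6.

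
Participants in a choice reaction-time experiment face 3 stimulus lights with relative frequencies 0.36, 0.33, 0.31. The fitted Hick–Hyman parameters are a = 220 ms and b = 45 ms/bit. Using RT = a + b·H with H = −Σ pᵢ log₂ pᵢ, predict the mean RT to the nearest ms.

291 ms

Entropy contributions −pᵢ log₂ pᵢ: 0.5306, 0.5278, 0.5238; sum H = 1.5822 bits.
RT = a + bH = 220 + 45·1.5822 = 291.20 ms.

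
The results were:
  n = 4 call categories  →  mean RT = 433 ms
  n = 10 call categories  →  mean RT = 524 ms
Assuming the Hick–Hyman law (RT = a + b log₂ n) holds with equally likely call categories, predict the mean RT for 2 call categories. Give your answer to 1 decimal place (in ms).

With log₂ n on the abscissa the relation is linear; from the two conditions:
  b = (524 − 433) / (log₂ 10 − log₂ 4) = 91 / (3.3219 − 2) = 68.839 ms/bit
  a = 433 − 68.839 × 2 = 295.322 ms
Then RT(2) = 295.322 + 68.839 × log₂ 2 = 295.322 + 68.839 × 1 ≈ 364.161 ms.

364.2 ms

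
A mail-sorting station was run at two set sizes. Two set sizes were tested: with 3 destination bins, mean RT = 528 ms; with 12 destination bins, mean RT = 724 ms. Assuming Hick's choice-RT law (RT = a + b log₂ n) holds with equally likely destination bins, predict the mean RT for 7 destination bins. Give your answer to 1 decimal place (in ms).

647.8 ms

Fit slope and intercept:
  b = (724 − 528) / (log₂ 12 − log₂ 3) = 196 / (3.5850 − 1.5850) = 98.000 ms/bit
  a = 528 − 98.000 × 1.5850 = 372.674 ms
Then RT(7) = 372.674 + 98.000 × log₂ 7 = 372.674 + 98.000 × 2.8074 ≈ 647.794 ms.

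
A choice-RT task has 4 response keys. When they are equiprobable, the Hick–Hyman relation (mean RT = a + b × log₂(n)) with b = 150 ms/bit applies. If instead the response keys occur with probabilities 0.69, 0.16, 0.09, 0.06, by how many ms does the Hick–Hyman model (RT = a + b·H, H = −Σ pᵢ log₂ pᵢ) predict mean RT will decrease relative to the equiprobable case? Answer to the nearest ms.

Equiprobable entropy H₀ = log₂ 4 = 2.0000 bits.
Skewed entropy H = −Σ pᵢ log₂ pᵢ = 1.3486 bits.
ΔRT = b·(H₀ − H) = 150 × 0.6514 = 97.71 ms.

98 ms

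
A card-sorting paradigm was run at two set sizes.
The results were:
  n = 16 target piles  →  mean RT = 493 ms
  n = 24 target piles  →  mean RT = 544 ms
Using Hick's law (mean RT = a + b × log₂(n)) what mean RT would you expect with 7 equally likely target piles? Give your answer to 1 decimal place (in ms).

389.0 ms

RT is linear in log₂ n, so two points fix the line:
  b = (544 − 493) / (log₂ 24 − log₂ 16) = 51 / (4.5850 − 4) = 87.185 ms/bit
  a = 493 − 87.185 × 4 = 144.260 ms
Then RT(7) = 144.260 + 87.185 × log₂ 7 = 144.260 + 87.185 × 2.8074 ≈ 389.019 ms.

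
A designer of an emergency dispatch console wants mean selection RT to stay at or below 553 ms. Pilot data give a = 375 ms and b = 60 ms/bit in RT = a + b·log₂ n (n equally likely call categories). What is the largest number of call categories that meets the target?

60·log₂ n ≤ 553 − 375 = 178, giving log₂ n ≤ 2.9667 and n ≤ 7.817. The largest whole number is 7.

7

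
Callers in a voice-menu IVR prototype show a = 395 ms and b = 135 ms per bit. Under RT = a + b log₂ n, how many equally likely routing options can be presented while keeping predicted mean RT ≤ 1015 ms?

Information budget: (1015 − 395)/135 = 4.5926 bits, so n ≤ 2^4.5926 = 24.127 → at most 24.

24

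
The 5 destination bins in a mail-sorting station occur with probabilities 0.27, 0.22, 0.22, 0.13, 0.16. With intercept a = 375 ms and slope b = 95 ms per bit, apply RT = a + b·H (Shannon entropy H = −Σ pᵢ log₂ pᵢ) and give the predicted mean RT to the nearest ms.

H = 0.27·log₂(1/0.27) + 0.22·log₂(1/0.22) + 0.22·log₂(1/0.22) + 0.13·log₂(1/0.13) + 0.16·log₂(1/0.16) = 2.2768 bits.
RT = 375 + 95 × 2.2768 = 591.30 ms.

591 ms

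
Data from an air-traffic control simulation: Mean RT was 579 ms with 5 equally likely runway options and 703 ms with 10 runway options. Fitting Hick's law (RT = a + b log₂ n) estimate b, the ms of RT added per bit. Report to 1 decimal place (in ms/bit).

124.0 ms/bit

b = (RT₂ − RT₁)/(log₂ n₂ − log₂ n₁) = (703 − 579)/(3.3219 − 2.3219) = 124.000 ms/bit.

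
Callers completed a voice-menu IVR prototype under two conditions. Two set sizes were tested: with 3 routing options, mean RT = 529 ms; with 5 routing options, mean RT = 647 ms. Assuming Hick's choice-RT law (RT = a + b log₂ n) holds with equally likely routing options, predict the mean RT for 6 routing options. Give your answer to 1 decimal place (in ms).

With log₂ n on the abscissa the relation is linear; from the two conditions:
  b = (647 − 529) / (log₂ 5 − log₂ 3) = 118 / (2.3219 − 1.5850) = 160.116 ms/bit
  a = 529 − 160.116 × 1.5850 = 275.222 ms
Then RT(6) = 275.222 + 160.116 × log₂ 6 = 275.222 + 160.116 × 2.5850 ≈ 689.116 ms.

689.1 ms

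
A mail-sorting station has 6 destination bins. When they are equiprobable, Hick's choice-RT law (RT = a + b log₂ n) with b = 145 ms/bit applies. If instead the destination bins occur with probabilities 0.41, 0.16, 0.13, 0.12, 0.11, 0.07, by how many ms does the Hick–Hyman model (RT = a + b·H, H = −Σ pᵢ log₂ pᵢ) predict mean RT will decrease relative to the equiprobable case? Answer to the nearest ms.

Equiprobable entropy H₀ = log₂ 6 = 2.5850 bits.
Skewed entropy H = −Σ pᵢ log₂ pᵢ = 2.3190 bits.
ΔRT = b·(H₀ − H) = 145 × 0.2660 = 38.57 ms.

39 ms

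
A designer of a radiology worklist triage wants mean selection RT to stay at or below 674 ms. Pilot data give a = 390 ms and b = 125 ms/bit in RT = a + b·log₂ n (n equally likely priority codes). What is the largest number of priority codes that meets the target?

4

Information budget: (674 − 390)/125 = 2.2720 bits, so n ≤ 2^2.2720 = 4.830 → at most 4.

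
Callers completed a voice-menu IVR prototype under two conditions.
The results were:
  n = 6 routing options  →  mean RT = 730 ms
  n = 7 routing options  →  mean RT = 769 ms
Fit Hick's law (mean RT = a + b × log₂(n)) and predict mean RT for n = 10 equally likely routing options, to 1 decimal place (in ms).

With log₂ n on the abscissa the relation is linear; from the two conditions:
  b = (769 − 730) / (log₂ 7 − log₂ 6) = 39 / (2.8074 − 2.5850) = 175.366 ms/bit
  a = 730 − 175.366 × 2.5850 = 276.686 ms
Then RT(10) = 276.686 + 175.366 × log₂ 10 = 276.686 + 175.366 × 3.3219 ≈ 859.238 ms.

859.2 ms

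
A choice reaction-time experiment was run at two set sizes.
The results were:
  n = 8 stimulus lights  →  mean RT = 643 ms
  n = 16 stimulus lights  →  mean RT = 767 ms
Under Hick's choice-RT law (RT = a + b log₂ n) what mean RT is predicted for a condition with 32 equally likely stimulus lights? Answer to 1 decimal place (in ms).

891.0 ms

With log₂ n on the abscissa the relation is linear; from the two conditions:
  b = (767 − 643) / (log₂ 16 − log₂ 8) = 124 / (4 − 3) = 124.000 ms/bit
  a = 643 − 124.000 × 3 = 271.000 ms
Then RT(32) = 271.000 + 124.000 × log₂ 32 = 271.000 + 124.000 × 5 ≈ 891.000 ms.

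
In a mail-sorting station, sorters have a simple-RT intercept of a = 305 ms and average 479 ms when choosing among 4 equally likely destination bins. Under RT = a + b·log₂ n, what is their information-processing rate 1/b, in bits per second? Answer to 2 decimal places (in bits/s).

Choice component = 479 − 305 = 174 ms over log₂(4) = 2 bits.
b = 174 / 2 = 87.000 ms/bit, so 1/b = 11.494 bits/s.

11.49 bits/s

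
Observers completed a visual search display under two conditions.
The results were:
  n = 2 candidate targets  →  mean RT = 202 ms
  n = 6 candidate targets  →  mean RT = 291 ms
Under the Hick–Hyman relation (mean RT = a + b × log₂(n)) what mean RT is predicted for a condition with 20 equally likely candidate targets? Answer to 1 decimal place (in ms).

With log₂ n on the abscissa the relation is linear; from the two conditions:
  b = (291 − 202) / (log₂ 6 − log₂ 2) = 89 / (2.5850 − 1) = 56.153 ms/bit
  a = 202 − 56.153 × 1 = 145.847 ms
Then RT(20) = 145.847 + 56.153 × log₂ 20 = 145.847 + 56.153 × 4.3219 ≈ 388.535 ms.

388.5 ms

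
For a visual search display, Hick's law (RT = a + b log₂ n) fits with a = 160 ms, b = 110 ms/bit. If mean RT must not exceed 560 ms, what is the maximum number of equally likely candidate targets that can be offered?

Information budget: (560 − 160)/110 = 3.6364 bits, so n ≤ 2^3.6364 = 12.435 → at most 12.

12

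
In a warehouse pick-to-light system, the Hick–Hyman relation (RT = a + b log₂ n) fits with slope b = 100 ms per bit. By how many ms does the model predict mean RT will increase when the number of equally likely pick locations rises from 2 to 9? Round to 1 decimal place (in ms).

217.0 ms

The intercept a cancels: ΔRT = b·(log₂ n₂ − log₂ n₁) = b·log₂(n₂/n₁).
log₂(9) − log₂(2) = 3.1699 − 1 = 2.1699.
ΔRT = 100 × 2.1699 = 216.993 ms.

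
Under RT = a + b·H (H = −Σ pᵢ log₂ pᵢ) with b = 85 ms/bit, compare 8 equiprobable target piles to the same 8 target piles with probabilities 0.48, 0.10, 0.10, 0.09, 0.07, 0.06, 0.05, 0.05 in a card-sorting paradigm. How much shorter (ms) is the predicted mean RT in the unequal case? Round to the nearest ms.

Equiprobable entropy H₀ = log₂ 8 = 3.0000 bits.
Skewed entropy H = −Σ pᵢ log₂ pᵢ = 2.4296 bits.
ΔRT = b·(H₀ − H) = 85 × 0.5704 = 48.48 ms.

48 ms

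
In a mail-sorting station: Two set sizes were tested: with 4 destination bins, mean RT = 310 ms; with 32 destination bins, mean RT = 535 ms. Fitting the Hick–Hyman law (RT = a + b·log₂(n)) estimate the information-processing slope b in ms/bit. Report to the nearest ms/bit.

b = (RT₂ − RT₁)/(log₂ n₂ − log₂ n₁) = (535 − 310)/(5 − 2) = 75 ms/bit.

75 ms/bit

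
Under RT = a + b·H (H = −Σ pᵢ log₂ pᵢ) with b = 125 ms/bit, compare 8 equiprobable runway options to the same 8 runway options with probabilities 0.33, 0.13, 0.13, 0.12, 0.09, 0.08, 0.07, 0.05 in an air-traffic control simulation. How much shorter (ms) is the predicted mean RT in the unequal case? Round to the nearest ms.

31 ms

The RT saving is b·ΔH. Equiprobable H₀ = log₂(8) = 3.0000 bits; with the given probabilities H = 2.7490 bits.
b·(H₀ − H) = 125 × (3.0000 − 2.7490) = 31.38 ms.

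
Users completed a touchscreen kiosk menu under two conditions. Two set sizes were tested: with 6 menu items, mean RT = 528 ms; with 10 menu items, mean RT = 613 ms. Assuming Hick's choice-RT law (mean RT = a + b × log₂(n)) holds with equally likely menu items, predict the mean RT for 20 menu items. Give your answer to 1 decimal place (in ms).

Solve the two-equation system in a and b:
  b = (613 − 528) / (log₂ 10 − log₂ 6) = 85 / (3.3219 − 2.5850) = 115.338 ms/bit
  a = 528 − 115.338 × 2.5850 = 229.856 ms
Then RT(20) = 229.856 + 115.338 × log₂ 20 = 229.856 + 115.338 × 4.3219 ≈ 728.338 ms.

728.3 ms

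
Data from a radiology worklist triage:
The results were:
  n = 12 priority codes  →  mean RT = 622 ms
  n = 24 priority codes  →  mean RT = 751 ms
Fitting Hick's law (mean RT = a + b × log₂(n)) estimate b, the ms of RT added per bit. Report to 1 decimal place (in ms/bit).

Slope: b = (751 − 622) / (log₂ 24 − log₂ 12) = 129/1.0000 = 129.000 ms/bit.

129.0 ms/bit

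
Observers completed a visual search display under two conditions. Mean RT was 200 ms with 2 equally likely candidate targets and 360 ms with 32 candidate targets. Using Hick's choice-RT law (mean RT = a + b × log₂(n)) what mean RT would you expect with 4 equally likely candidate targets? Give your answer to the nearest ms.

Fit slope and intercept:
  b = (360 − 200) / (log₂ 32 − log₂ 2) = 160 / (5 − 1) = 40 ms/bit
  a = 200 − 40 × 1 = 160 ms
Then RT(4) = 160 + 40 × log₂ 4 = 160 + 40 × 2 ≈ 240.000 ms.

240 ms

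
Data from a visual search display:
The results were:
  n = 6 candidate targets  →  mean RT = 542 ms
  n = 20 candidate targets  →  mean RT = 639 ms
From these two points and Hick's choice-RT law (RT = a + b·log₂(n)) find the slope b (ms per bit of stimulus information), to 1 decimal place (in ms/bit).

The slope on a log₂ axis is (639 − 542) / (4.3219 − 2.5850) = 55.845 ms/bit.

55.8 ms/bit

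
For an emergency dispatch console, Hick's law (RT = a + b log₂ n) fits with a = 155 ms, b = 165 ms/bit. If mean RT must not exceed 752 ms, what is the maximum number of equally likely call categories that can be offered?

Set 155 + 165·log₂ n ≤ 752 → log₂ n ≤ (752 − 155)/165 = 3.6182.
So n ≤ 2^3.6182 = 12.280; the largest integer n is 12.

12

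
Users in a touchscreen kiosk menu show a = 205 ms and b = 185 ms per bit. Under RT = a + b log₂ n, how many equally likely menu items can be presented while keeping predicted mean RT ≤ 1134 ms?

Set 205 + 185·log₂ n ≤ 1134 → log₂ n ≤ (1134 − 205)/185 = 5.0216.
So n ≤ 2^5.0216 = 32.483; the largest integer n is 32.

32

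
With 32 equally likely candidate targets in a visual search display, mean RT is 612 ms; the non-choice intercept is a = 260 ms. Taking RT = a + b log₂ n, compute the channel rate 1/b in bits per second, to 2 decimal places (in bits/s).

b = (612 − 260)/log₂ 32 = 352/5 = 70.400 ms per bit = 0.07040 s/bit; the reciprocal is 14.205 bits/s.

14.20 bits/s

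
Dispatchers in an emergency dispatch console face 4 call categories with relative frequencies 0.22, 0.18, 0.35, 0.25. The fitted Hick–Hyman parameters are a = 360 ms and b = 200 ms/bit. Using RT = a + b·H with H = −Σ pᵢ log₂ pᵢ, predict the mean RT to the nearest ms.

H = 0.22·log₂(1/0.22) + 0.18·log₂(1/0.18) + 0.35·log₂(1/0.35) + 0.25·log₂(1/0.25) = 1.9560 bits.
RT = 360 + 200 × 1.9560 = 751.20 ms.

751 ms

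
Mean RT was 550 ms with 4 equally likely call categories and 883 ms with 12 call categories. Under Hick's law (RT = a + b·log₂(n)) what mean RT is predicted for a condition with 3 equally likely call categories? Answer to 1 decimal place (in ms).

Fit slope and intercept:
  b = (883 − 550) / (log₂ 12 − log₂ 4) = 333 / (3.5850 − 2) = 210.100 ms/bit
  a = 550 − 210.100 × 2 = 129.801 ms
Then RT(3) = 129.801 + 210.100 × log₂ 3 = 129.801 + 210.100 × 1.5850 ≈ 462.801 ms.

462.8 ms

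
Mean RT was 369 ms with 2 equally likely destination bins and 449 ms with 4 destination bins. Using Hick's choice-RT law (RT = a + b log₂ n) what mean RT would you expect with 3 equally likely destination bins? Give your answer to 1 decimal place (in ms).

415.8 ms

Fit slope and intercept:
  b = (449 − 369) / (log₂ 4 − log₂ 2) = 80 / (2 − 1) = 80.000 ms/bit
  a = 369 − 80.000 × 1 = 289.000 ms
Then RT(3) = 289.000 + 80.000 × log₂ 3 = 289.000 + 80.000 × 1.5850 ≈ 415.797 ms.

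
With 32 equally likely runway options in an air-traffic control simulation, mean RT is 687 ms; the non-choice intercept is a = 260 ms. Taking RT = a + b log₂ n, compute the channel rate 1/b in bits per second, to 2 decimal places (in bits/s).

Choice component = 687 − 260 = 427 ms over log₂(32) = 5 bits.
b = 427 / 5 = 85.400 ms/bit, so 1/b = 11.710 bits/s.

11.71 bits/s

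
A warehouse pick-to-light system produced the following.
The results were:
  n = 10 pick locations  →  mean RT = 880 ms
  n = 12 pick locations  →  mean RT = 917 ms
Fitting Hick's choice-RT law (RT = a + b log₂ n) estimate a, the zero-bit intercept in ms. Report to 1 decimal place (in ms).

412.7 ms

Slope: b = (917 − 880) / (log₂ 12 − log₂ 10) = 37/0.2630 = 140.666 ms/bit.
Intercept: a = 880 − 140.666·log₂(10) = 412.718 ms.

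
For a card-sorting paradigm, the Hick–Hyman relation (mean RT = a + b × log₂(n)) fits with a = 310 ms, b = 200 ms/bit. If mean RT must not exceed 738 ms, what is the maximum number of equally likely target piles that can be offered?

4

Information budget: (738 − 310)/200 = 2.1400 bits, so n ≤ 2^2.1400 = 4.408 → at most 4.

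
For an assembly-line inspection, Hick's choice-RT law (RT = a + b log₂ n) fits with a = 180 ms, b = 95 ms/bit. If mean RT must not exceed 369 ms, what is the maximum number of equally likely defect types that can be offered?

Set 180 + 95·log₂ n ≤ 369 → log₂ n ≤ (369 − 180)/95 = 1.9895.
So n ≤ 2^1.9895 = 3.971; the largest integer n is 3.

3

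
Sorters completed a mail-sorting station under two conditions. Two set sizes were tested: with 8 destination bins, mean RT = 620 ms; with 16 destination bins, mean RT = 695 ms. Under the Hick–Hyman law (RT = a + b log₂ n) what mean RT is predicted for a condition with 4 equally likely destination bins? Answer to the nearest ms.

545 ms

Fit slope and intercept:
  b = (695 − 620) / (log₂ 16 − log₂ 8) = 75 / (4 − 3) = 75 ms/bit
  a = 620 − 75 × 3 = 395 ms
Then RT(4) = 395 + 75 × log₂ 4 = 395 + 75 × 2 ≈ 545.000 ms.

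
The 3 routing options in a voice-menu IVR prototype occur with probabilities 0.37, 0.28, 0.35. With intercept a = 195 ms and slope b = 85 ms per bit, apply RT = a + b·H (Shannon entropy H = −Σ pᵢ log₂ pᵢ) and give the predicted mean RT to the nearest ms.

329 ms

Entropy contributions −pᵢ log₂ pᵢ: 0.5307, 0.5142, 0.5301; sum H = 1.5751 bits.
RT = a + bH = 195 + 85·1.5751 = 328.88 ms.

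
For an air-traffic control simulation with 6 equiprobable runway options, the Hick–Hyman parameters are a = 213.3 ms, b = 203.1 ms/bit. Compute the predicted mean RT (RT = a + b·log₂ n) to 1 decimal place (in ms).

log₂(6) = 2.5850 bits, so RT = 213.3 + 203.1 × 2.5850 ≈ 738.306 ms.

738.3 ms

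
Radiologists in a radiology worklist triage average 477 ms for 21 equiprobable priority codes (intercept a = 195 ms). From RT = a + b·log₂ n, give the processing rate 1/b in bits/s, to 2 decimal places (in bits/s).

15.58 bits/s

b = (477 − 195)/log₂ 21 = 282/4.3923 = 64.203 ms per bit = 0.06420 s/bit; the reciprocal is 15.576 bits/s.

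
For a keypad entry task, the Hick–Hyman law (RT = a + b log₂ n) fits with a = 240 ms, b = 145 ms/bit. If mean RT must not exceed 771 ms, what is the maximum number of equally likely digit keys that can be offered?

Information budget: (771 − 240)/145 = 3.6621 bits, so n ≤ 2^3.6621 = 12.659 → at most 12.

12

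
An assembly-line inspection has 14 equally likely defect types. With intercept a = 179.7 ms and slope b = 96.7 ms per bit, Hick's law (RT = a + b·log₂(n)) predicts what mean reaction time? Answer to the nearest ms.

548 ms

log₂(14) = 3.8074 bits, so RT = 179.7 + 96.7 × 3.8074 ≈ 547.871 ms.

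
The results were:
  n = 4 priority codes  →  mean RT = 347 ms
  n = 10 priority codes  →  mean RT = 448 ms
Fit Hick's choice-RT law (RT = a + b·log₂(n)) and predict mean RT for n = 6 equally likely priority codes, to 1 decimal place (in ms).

391.7 ms

With log₂ n on the abscissa the relation is linear; from the two conditions:
  b = (448 − 347) / (log₂ 10 − log₂ 4) = 101 / (3.3219 − 2) = 76.404 ms/bit
  a = 347 − 76.404 × 2 = 194.193 ms
Then RT(6) = 194.193 + 76.404 × log₂ 6 = 194.193 + 76.404 × 2.5850 ≈ 391.693 ms.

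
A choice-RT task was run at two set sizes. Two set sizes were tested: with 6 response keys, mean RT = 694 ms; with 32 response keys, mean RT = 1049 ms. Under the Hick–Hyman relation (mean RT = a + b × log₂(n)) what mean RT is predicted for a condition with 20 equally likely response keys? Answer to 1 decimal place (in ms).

Fit slope and intercept:
  b = (1049 − 694) / (log₂ 32 − log₂ 6) = 355 / (5 − 2.5850) = 146.996 ms/bit
  a = 694 − 146.996 × 2.5850 = 314.022 ms
Then RT(20) = 314.022 + 146.996 × log₂ 20 = 314.022 + 146.996 × 4.3219 ≈ 949.326 ms.

949.3 ms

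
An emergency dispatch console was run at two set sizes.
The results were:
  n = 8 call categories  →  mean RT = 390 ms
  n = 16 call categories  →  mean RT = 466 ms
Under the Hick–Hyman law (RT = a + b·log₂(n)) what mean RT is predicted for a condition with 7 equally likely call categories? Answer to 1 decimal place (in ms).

375.4 ms

Solve the two-equation system in a and b:
  b = (466 − 390) / (log₂ 16 − log₂ 8) = 76 / (4 − 3) = 76.000 ms/bit
  a = 390 − 76.000 × 3 = 162.000 ms
Then RT(7) = 162.000 + 76.000 × log₂ 7 = 162.000 + 76.000 × 2.8074 ≈ 375.359 ms.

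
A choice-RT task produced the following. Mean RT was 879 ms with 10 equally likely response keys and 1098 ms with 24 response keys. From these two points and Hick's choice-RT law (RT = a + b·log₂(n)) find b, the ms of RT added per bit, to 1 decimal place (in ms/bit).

173.4 ms/bit

b = (RT₂ − RT₁)/(log₂ n₂ − log₂ n₁) = (1098 − 879)/(4.5850 − 3.3219) = 173.392 ms/bit.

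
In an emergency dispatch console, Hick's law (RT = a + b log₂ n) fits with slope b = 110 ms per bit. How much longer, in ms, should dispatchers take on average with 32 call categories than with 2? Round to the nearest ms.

440 ms

ΔRT = (a + b log₂ n₂) − (a + b log₂ n₁) = b·(log₂ n₂ − log₂ n₁).
log₂(32) − log₂(2) = log₂(32/2) = log₂(16) = 4.
ΔRT = 110 × 4.0000 = 440.000 ms.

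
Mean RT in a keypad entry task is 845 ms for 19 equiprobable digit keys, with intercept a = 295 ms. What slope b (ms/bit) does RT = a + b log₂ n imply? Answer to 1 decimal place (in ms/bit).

129.5 ms/bit

log₂(19) = 4.2479 bits.
b = (RT − a)/log₂ n = (845 − 295) / 4.2479 = 129.475 ms/bit.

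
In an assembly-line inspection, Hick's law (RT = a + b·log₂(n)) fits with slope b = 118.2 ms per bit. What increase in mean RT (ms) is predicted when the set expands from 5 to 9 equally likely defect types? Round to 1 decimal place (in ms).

Only the slope matters, since a is common to both: ΔRT = b·log₂(n₂/n₁).
log₂(9) − log₂(5) = 3.1699 − 2.3219 = 0.8480.
ΔRT = 118.2 × 0.8480 = 100.233 ms.

100.2 ms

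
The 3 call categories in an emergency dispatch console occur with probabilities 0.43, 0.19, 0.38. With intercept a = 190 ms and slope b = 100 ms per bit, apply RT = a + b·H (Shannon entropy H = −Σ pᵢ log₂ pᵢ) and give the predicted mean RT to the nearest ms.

341 ms

Entropy contributions −pᵢ log₂ pᵢ: 0.5236, 0.4552, 0.5305; sum H = 1.5092 bits.
RT = a + bH = 190 + 100·1.5092 = 340.92 ms.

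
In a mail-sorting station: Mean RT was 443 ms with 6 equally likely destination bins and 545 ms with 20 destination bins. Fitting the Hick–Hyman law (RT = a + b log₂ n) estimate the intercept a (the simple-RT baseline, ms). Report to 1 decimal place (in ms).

Slope: b = (545 − 443) / (log₂ 20 − log₂ 6) = 102/1.7370 = 58.723 ms/bit.
a = RT₁ − b·log₂ n₁ = 443 − 58.723 × 2.5850 = 291.203 ms.

291.2 ms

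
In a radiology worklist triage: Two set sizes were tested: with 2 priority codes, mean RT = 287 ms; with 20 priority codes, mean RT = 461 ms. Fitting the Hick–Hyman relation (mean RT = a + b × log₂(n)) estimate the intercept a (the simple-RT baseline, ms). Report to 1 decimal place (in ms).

234.6 ms

The slope on a log₂ axis is (461 − 287) / (4.3219 − 1) = 52.379 ms/bit.
a = RT₁ − b·log₂ n₁ = 287 − 52.379 × 1 = 234.621 ms.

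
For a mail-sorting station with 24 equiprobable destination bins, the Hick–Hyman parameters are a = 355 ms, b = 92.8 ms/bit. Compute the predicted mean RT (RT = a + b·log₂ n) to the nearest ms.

log₂(24) = 4.5850 bits, so RT = 355 + 92.8 × 4.5850 ≈ 780.485 ms.

780 ms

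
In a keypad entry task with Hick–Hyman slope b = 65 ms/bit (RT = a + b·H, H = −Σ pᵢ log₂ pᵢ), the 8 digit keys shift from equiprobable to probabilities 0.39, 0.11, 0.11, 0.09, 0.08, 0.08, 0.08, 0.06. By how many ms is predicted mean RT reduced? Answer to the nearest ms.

The RT saving is b·ΔH. Equiprobable H₀ = log₂(8) = 3.0000 bits; with the given probabilities H = 2.6611 bits.
b·(H₀ − H) = 65 × (3.0000 − 2.6611) = 22.03 ms.

22 ms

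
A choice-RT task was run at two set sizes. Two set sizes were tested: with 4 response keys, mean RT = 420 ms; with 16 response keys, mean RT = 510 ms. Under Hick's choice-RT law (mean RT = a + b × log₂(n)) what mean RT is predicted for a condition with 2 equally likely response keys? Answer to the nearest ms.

With log₂ n on the abscissa the relation is linear; from the two conditions:
  b = (510 − 420) / (log₂ 16 − log₂ 4) = 90 / (4 − 2) = 45 ms/bit
  a = 420 − 45 × 2 = 330 ms
Then RT(2) = 330 + 45 × log₂ 2 = 330 + 45 × 1 ≈ 375.000 ms.

375 ms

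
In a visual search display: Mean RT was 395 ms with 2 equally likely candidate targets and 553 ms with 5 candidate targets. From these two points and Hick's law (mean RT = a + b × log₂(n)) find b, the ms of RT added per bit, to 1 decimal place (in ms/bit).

119.5 ms/bit

b = (RT₂ − RT₁)/(log₂ n₂ − log₂ n₁) = (553 − 395)/(2.3219 − 1) = 119.522 ms/bit.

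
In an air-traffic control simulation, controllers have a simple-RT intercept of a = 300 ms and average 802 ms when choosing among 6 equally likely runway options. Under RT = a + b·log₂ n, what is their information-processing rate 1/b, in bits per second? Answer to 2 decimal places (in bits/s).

5.15 bits/s

Choice component = 802 − 300 = 502 ms over log₂(6) = 2.5850 bits.
b = 502 / 2.5850 = 194.200 ms/bit, so 1/b = 5.149 bits/s.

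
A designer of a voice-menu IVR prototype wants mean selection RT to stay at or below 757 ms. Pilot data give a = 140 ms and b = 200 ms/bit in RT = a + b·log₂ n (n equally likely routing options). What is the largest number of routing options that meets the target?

8

Information budget: (757 − 140)/200 = 3.0850 bits, so n ≤ 2^3.0850 = 8.486 → at most 8.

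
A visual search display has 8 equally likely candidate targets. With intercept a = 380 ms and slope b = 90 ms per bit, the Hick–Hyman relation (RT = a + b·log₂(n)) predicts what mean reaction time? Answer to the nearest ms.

log₂(8) = 3 bits, so RT = 380 + 90 × 3 ≈ 650.000 ms.

650 ms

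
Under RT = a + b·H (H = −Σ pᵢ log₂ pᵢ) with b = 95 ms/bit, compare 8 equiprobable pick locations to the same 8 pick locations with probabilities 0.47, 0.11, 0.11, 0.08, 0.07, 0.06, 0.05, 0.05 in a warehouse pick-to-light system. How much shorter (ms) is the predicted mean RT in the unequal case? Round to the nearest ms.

52 ms

The RT saving is b·ΔH. Equiprobable H₀ = log₂(8) = 3.0000 bits; with the given probabilities H = 2.4483 bits.
b·(H₀ − H) = 95 × (3.0000 − 2.4483) = 52.41 ms.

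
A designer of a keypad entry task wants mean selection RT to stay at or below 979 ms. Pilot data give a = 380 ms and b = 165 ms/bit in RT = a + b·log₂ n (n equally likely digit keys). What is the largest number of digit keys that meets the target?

Information budget: (979 − 380)/165 = 3.6303 bits, so n ≤ 2^3.6303 = 12.383 → at most 12.

12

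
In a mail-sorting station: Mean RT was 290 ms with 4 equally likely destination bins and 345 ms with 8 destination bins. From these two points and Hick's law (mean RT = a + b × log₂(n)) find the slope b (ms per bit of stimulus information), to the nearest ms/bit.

55 ms/bit

The slope on a log₂ axis is (345 − 290) / (3 − 2) = 55 ms/bit.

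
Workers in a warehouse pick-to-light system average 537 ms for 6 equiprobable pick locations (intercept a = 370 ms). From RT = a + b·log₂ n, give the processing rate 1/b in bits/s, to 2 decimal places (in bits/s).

15.48 bits/s

Choice component = 537 − 370 = 167 ms over log₂(6) = 2.5850 bits.
b = 167 / 2.5850 = 64.604 ms/bit, so 1/b = 15.479 bits/s.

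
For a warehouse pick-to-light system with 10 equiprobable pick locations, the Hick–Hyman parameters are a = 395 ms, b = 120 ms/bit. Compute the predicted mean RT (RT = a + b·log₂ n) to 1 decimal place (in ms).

log₂(10) = 3.3219 bits, so RT = 395 + 120 × 3.3219 ≈ 793.631 ms.

793.6 ms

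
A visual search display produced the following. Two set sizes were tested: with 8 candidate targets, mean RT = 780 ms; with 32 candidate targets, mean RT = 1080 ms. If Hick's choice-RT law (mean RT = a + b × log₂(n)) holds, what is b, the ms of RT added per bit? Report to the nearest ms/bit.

The slope on a log₂ axis is (1080 − 780) / (5 − 3) = 150 ms/bit.

150 ms/bit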